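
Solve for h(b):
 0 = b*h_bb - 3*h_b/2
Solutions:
 h(b) = C1 + C2*b^(5/2)


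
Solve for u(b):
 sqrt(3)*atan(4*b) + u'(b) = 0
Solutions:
 u(b) = C1 - sqrt(3)*(b*atan(4*b) - log(16*b^2 + 1)/8)


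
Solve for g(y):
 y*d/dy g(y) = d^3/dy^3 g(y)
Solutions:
 g(y) = C1 + Integral(C2*airyai(y) + C3*airybi(y), y)


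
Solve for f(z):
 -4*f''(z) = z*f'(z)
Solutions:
 f(z) = C1 + C2*erf(sqrt(2)*z/4)


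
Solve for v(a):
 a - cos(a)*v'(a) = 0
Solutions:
 v(a) = C1 + Integral(a/cos(a), a)


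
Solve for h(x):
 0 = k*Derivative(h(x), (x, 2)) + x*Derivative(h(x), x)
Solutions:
 h(x) = C1 + C2*sqrt(k)*erf(sqrt(2)*x*sqrt(1/k)/2)


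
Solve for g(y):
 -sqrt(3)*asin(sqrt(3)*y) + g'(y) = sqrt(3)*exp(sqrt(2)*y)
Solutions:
 g(y) = C1 + sqrt(3)*(y*asin(sqrt(3)*y) + sqrt(3)*sqrt(1 - 3*y^2)/3) + sqrt(6)*exp(sqrt(2)*y)/2


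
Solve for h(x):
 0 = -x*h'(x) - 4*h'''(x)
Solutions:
 h(x) = C1 + Integral(C2*airyai(-2^(1/3)*x/2) + C3*airybi(-2^(1/3)*x/2), x)


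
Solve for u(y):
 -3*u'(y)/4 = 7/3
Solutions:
 u(y) = C1 - 28*y/9


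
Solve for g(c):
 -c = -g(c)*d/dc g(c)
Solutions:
 g(c) = -sqrt(C1 + c^2)
 g(c) = sqrt(C1 + c^2)


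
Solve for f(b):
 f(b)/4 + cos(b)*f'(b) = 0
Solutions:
 f(b) = C1*(sin(b) - 1)^(1/8)/(sin(b) + 1)^(1/8)


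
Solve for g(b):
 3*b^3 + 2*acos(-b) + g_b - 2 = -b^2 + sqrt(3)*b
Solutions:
 g(b) = C1 - 3*b^4/4 - b^3/3 + sqrt(3)*b^2/2 - 2*b*acos(-b) + 2*b - 2*sqrt(1 - b^2)


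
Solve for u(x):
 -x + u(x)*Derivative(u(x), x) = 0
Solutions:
 u(x) = -sqrt(C1 + x^2)
 u(x) = sqrt(C1 + x^2)


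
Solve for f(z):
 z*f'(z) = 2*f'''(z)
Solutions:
 f(z) = C1 + Integral(C2*airyai(2^(2/3)*z/2) + C3*airybi(2^(2/3)*z/2), z)


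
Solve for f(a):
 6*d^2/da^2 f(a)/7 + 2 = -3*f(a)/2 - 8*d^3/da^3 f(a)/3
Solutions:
 f(a) = C1*exp(a*(-6 + 3*3^(1/3)/(14*sqrt(2422) + 689)^(1/3) + 3^(2/3)*(14*sqrt(2422) + 689)^(1/3))/56)*sin(3*3^(1/6)*a*(-(14*sqrt(2422) + 689)^(1/3) + 3^(2/3)/(14*sqrt(2422) + 689)^(1/3))/56) + C2*exp(a*(-6 + 3*3^(1/3)/(14*sqrt(2422) + 689)^(1/3) + 3^(2/3)*(14*sqrt(2422) + 689)^(1/3))/56)*cos(3*3^(1/6)*a*(-(14*sqrt(2422) + 689)^(1/3) + 3^(2/3)/(14*sqrt(2422) + 689)^(1/3))/56) + C3*exp(-a*(3*3^(1/3)/(14*sqrt(2422) + 689)^(1/3) + 3 + 3^(2/3)*(14*sqrt(2422) + 689)^(1/3))/28) - 4/3


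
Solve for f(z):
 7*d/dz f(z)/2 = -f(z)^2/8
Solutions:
 f(z) = 28/(C1 + z)


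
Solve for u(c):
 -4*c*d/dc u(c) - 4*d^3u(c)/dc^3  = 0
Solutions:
 u(c) = C1 + Integral(C2*airyai(-c) + C3*airybi(-c), c)


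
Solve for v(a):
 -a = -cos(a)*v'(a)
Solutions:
 v(a) = C1 + Integral(a/cos(a), a)


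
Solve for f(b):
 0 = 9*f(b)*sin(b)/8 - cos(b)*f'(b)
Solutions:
 f(b) = C1/cos(b)^(9/8)


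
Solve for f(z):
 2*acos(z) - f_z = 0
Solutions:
 f(z) = C1 + 2*z*acos(z) - 2*sqrt(1 - z^2)


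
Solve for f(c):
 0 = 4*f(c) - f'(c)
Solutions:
 f(c) = C1*exp(4*c)


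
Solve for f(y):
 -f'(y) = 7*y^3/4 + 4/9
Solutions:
 f(y) = C1 - 7*y^4/16 - 4*y/9


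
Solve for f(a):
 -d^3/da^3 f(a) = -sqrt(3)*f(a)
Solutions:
 f(a) = C3*exp(3^(1/6)*a) + (C1*sin(3^(2/3)*a/2) + C2*cos(3^(2/3)*a/2))*exp(-3^(1/6)*a/2)


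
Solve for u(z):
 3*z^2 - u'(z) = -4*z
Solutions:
 u(z) = C1 + z^3 + 2*z^2


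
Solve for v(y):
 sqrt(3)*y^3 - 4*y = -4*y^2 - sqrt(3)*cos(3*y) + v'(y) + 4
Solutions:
 v(y) = C1 + sqrt(3)*y^4/4 + 4*y^3/3 - 2*y^2 - 4*y + sqrt(3)*sin(3*y)/3


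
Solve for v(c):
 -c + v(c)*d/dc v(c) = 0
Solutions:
 v(c) = -sqrt(C1 + c^2)
 v(c) = sqrt(C1 + c^2)


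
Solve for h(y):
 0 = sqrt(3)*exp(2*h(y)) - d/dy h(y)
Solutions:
 h(y) = log(-sqrt(-1/(C1 + sqrt(3)*y))) - log(2)/2
 h(y) = log(-1/(C1 + sqrt(3)*y))/2 - log(2)/2


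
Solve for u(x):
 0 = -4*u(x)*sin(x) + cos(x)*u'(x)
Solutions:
 u(x) = C1/cos(x)^4


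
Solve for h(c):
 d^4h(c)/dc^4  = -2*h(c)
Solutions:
 h(c) = (C1*sin(2^(3/4)*c/2) + C2*cos(2^(3/4)*c/2))*exp(-2^(3/4)*c/2) + (C3*sin(2^(3/4)*c/2) + C4*cos(2^(3/4)*c/2))*exp(2^(3/4)*c/2)


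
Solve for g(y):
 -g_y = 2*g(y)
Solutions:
 g(y) = C1*exp(-2*y)


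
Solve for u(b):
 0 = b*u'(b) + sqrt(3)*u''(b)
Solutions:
 u(b) = C1 + C2*erf(sqrt(2)*3^(3/4)*b/6)


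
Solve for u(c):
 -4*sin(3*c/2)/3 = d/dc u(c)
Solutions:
 u(c) = C1 + 8*cos(3*c/2)/9


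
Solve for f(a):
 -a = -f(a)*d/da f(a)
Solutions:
 f(a) = -sqrt(C1 + a^2)
 f(a) = sqrt(C1 + a^2)


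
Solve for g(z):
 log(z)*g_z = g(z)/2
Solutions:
 g(z) = C1*exp(li(z)/2)


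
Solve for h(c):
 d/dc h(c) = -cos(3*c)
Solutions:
 h(c) = C1 - sin(3*c)/3


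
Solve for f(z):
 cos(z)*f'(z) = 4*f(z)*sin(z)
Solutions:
 f(z) = C1/cos(z)^4


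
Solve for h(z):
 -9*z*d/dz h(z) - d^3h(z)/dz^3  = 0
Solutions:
 h(z) = C1 + Integral(C2*airyai(-3^(2/3)*z) + C3*airybi(-3^(2/3)*z), z)


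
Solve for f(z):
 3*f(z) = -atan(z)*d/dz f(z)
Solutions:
 f(z) = C1*exp(-3*Integral(1/atan(z), z))


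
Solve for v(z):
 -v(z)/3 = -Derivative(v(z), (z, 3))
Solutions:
 v(z) = C3*exp(3^(2/3)*z/3) + (C1*sin(3^(1/6)*z/2) + C2*cos(3^(1/6)*z/2))*exp(-3^(2/3)*z/6)


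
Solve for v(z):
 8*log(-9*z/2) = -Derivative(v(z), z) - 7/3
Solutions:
 v(z) = C1 - 8*z*log(-z) + z*(-16*log(3) + 8*log(2) + 17/3)


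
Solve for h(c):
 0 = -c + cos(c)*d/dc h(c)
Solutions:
 h(c) = C1 + Integral(c/cos(c), c)


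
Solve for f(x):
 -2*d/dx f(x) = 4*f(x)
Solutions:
 f(x) = C1*exp(-2*x)


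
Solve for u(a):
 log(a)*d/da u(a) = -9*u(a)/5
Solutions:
 u(a) = C1*exp(-9*li(a)/5)


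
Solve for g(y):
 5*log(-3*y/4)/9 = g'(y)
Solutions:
 g(y) = C1 + 5*y*log(-y)/9 + 5*y*(-2*log(2) - 1 + log(3))/9


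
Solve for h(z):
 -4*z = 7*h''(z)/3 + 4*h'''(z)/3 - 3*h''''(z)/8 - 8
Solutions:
 h(z) = C1 + C2*z + C3*exp(2*z*(8 - sqrt(190))/9) + C4*exp(2*z*(8 + sqrt(190))/9) - 2*z^3/7 + 108*z^2/49


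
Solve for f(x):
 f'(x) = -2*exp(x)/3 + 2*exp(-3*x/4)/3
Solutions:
 f(x) = C1 - 2*exp(x)/3 - 8*exp(-3*x/4)/9


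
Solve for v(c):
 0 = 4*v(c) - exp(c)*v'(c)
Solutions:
 v(c) = C1*exp(-4*exp(-c))


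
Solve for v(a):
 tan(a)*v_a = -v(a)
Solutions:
 v(a) = C1/sin(a)


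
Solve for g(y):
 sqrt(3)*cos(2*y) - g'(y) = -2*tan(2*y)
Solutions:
 g(y) = C1 - log(cos(2*y)) + sqrt(3)*sin(2*y)/2


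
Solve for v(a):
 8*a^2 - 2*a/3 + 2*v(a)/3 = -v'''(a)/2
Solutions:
 v(a) = C3*exp(-6^(2/3)*a/3) - 12*a^2 + a + (C1*sin(2^(2/3)*3^(1/6)*a/2) + C2*cos(2^(2/3)*3^(1/6)*a/2))*exp(6^(2/3)*a/6)


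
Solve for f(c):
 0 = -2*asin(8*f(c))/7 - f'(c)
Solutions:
 Integral(1/asin(8*_y), (_y, f(c))) = C1 - 2*c/7


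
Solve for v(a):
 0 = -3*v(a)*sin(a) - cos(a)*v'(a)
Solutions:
 v(a) = C1*cos(a)^3


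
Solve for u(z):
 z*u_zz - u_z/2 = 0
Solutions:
 u(z) = C1 + C2*z^(3/2)


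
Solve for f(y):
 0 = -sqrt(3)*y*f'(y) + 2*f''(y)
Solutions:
 f(y) = C1 + C2*erfi(3^(1/4)*y/2)


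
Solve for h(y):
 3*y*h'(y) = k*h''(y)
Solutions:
 h(y) = C1 + C2*erf(sqrt(6)*y*sqrt(-1/k)/2)/sqrt(-1/k)


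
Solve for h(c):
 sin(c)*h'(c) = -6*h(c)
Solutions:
 h(c) = C1*(cos(c)^3 + 3*cos(c)^2 + 3*cos(c) + 1)/(cos(c)^3 - 3*cos(c)^2 + 3*cos(c) - 1)


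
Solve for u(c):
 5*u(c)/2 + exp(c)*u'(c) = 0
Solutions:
 u(c) = C1*exp(5*exp(-c)/2)


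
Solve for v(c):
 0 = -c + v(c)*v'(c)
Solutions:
 v(c) = -sqrt(C1 + c^2)
 v(c) = sqrt(C1 + c^2)


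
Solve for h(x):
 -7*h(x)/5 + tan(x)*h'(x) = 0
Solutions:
 h(x) = C1*sin(x)^(7/5)


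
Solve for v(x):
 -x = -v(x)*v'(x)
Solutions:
 v(x) = -sqrt(C1 + x^2)
 v(x) = sqrt(C1 + x^2)


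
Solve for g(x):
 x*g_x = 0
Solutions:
 g(x) = C1


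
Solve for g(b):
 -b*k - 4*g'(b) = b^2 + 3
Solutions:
 g(b) = C1 - b^3/12 - b^2*k/8 - 3*b/4


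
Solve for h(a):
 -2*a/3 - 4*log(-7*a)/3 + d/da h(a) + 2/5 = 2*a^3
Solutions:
 h(a) = C1 + a^4/2 + a^2/3 + 4*a*log(-a)/3 + 2*a*(-13 + 10*log(7))/15


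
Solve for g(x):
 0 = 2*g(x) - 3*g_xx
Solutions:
 g(x) = C1*exp(-sqrt(6)*x/3) + C2*exp(sqrt(6)*x/3)


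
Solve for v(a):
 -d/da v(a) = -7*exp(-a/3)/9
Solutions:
 v(a) = C1 - 7*exp(-a/3)/3


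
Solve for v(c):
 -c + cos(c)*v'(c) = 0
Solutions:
 v(c) = C1 + Integral(c/cos(c), c)


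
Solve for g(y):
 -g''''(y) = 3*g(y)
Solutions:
 g(y) = (C1*sin(sqrt(2)*3^(1/4)*y/2) + C2*cos(sqrt(2)*3^(1/4)*y/2))*exp(-sqrt(2)*3^(1/4)*y/2) + (C3*sin(sqrt(2)*3^(1/4)*y/2) + C4*cos(sqrt(2)*3^(1/4)*y/2))*exp(sqrt(2)*3^(1/4)*y/2)


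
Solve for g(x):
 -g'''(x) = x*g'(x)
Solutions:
 g(x) = C1 + Integral(C2*airyai(-x) + C3*airybi(-x), x)


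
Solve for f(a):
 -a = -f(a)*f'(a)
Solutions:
 f(a) = -sqrt(C1 + a^2)
 f(a) = sqrt(C1 + a^2)


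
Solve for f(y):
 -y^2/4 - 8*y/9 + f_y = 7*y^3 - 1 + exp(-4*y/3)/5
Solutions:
 f(y) = C1 + 7*y^4/4 + y^3/12 + 4*y^2/9 - y - 3*exp(-4*y/3)/20


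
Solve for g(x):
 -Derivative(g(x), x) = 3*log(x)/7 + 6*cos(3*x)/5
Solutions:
 g(x) = C1 - 3*x*log(x)/7 + 3*x/7 - 2*sin(3*x)/5


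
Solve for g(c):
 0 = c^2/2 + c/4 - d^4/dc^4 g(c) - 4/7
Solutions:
 g(c) = C1 + C2*c + C3*c^2 + C4*c^3 + c^6/720 + c^5/480 - c^4/42


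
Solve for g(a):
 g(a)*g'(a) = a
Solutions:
 g(a) = -sqrt(C1 + a^2)
 g(a) = sqrt(C1 + a^2)


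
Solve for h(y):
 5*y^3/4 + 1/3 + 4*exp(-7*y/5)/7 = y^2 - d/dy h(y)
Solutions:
 h(y) = C1 - 5*y^4/16 + y^3/3 - y/3 + 20*exp(-7*y/5)/49


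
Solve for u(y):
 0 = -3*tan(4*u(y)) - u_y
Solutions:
 u(y) = -asin(C1*exp(-12*y))/4 + pi/4
 u(y) = asin(C1*exp(-12*y))/4


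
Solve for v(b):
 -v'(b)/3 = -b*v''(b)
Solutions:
 v(b) = C1 + C2*b^(4/3)


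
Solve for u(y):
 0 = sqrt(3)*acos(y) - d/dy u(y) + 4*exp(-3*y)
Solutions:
 u(y) = C1 + sqrt(3)*y*acos(y) - sqrt(3)*sqrt(1 - y^2) - 4*exp(-3*y)/3


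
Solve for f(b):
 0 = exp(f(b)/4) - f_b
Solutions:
 f(b) = 4*log(-1/(C1 + b)) + 8*log(2)


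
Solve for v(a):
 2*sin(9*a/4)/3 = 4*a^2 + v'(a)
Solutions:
 v(a) = C1 - 4*a^3/3 - 8*cos(9*a/4)/27


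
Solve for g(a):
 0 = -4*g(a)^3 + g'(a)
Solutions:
 g(a) = -sqrt(2)*sqrt(-1/(C1 + 4*a))/2
 g(a) = sqrt(2)*sqrt(-1/(C1 + 4*a))/2


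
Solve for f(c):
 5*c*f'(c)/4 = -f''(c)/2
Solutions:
 f(c) = C1 + C2*erf(sqrt(5)*c/2)


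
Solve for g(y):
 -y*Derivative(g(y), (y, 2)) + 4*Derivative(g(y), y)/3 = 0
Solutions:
 g(y) = C1 + C2*y^(7/3)


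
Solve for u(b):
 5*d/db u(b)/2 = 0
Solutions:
 u(b) = C1


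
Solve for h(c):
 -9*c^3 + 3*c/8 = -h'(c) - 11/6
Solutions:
 h(c) = C1 + 9*c^4/4 - 3*c^2/16 - 11*c/6


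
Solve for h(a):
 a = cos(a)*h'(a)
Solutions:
 h(a) = C1 + Integral(a/cos(a), a)


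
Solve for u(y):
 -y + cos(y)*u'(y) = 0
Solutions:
 u(y) = C1 + Integral(y/cos(y), y)


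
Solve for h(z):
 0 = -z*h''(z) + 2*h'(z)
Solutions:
 h(z) = C1 + C2*z^3


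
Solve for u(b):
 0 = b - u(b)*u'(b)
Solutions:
 u(b) = -sqrt(C1 + b^2)
 u(b) = sqrt(C1 + b^2)


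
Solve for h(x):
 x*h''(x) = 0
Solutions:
 h(x) = C1 + C2*x


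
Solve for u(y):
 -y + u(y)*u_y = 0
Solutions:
 u(y) = -sqrt(C1 + y^2)
 u(y) = sqrt(C1 + y^2)


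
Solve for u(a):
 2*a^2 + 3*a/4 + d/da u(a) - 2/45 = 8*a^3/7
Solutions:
 u(a) = C1 + 2*a^4/7 - 2*a^3/3 - 3*a^2/8 + 2*a/45


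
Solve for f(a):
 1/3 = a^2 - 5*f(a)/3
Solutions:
 f(a) = 3*a^2/5 - 1/5


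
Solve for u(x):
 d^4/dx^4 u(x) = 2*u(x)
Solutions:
 u(x) = C1*exp(-2^(1/4)*x) + C2*exp(2^(1/4)*x) + C3*sin(2^(1/4)*x) + C4*cos(2^(1/4)*x)


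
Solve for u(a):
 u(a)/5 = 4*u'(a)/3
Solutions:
 u(a) = C1*exp(3*a/20)


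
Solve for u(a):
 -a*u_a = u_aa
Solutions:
 u(a) = C1 + C2*erf(sqrt(2)*a/2)


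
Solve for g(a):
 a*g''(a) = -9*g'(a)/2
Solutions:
 g(a) = C1 + C2/a^(7/2)


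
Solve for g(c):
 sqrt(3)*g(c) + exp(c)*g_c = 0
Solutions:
 g(c) = C1*exp(sqrt(3)*exp(-c))


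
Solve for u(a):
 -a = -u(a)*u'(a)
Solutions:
 u(a) = -sqrt(C1 + a^2)
 u(a) = sqrt(C1 + a^2)


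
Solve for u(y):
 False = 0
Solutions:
 u(y) = C1 + zoo*y - 5*log(cos(3*y/4))/3


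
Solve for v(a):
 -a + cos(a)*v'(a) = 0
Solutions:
 v(a) = C1 + Integral(a/cos(a), a)


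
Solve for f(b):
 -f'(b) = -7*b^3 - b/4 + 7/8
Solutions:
 f(b) = C1 + 7*b^4/4 + b^2/8 - 7*b/8


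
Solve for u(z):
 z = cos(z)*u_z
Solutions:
 u(z) = C1 + Integral(z/cos(z), z)


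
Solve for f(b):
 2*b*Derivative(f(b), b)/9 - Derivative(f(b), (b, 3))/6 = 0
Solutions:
 f(b) = C1 + Integral(C2*airyai(6^(2/3)*b/3) + C3*airybi(6^(2/3)*b/3), b)


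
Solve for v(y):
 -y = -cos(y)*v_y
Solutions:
 v(y) = C1 + Integral(y/cos(y), y)


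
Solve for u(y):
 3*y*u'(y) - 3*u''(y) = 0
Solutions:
 u(y) = C1 + C2*erfi(sqrt(2)*y/2)


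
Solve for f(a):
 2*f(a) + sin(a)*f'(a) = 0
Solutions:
 f(a) = C1*(cos(a) + 1)/(cos(a) - 1)


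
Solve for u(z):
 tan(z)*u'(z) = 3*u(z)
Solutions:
 u(z) = C1*sin(z)^3


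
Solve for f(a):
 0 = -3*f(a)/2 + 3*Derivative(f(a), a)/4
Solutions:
 f(a) = C1*exp(2*a)


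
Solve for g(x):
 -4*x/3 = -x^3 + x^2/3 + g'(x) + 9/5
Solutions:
 g(x) = C1 + x^4/4 - x^3/9 - 2*x^2/3 - 9*x/5


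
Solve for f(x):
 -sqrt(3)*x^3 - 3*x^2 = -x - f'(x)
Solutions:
 f(x) = C1 + sqrt(3)*x^4/4 + x^3 - x^2/2


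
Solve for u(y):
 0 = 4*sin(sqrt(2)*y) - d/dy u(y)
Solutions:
 u(y) = C1 - 2*sqrt(2)*cos(sqrt(2)*y)


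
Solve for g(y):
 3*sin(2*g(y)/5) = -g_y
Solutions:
 3*y + 5*log(cos(2*g(y)/5) - 1)/4 - 5*log(cos(2*g(y)/5) + 1)/4 = C1


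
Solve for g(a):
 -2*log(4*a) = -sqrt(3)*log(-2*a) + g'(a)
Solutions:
 g(a) = C1 - a*(2 - sqrt(3))*log(a) + a*(-4*log(2) - sqrt(3) + sqrt(3)*log(2) + 2 + sqrt(3)*I*pi)


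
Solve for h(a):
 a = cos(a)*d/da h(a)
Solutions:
 h(a) = C1 + Integral(a/cos(a), a)


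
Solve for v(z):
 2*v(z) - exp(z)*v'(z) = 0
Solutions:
 v(z) = C1*exp(-2*exp(-z))


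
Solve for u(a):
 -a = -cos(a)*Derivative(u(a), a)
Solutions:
 u(a) = C1 + Integral(a/cos(a), a)


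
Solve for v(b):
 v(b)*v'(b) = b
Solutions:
 v(b) = -sqrt(C1 + b^2)
 v(b) = sqrt(C1 + b^2)


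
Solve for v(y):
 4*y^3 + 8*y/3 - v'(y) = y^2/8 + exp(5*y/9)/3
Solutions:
 v(y) = C1 + y^4 - y^3/24 + 4*y^2/3 - 3*exp(5*y/9)/5


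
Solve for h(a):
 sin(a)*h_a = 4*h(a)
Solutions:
 h(a) = C1*(cos(a)^2 - 2*cos(a) + 1)/(cos(a)^2 + 2*cos(a) + 1)


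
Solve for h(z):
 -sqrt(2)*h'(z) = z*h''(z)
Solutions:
 h(z) = C1 + C2*z^(1 - sqrt(2))


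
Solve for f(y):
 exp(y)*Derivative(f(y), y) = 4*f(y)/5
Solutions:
 f(y) = C1*exp(-4*exp(-y)/5)


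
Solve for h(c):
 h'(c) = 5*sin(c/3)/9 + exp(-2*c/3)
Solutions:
 h(c) = C1 - 5*cos(c/3)/3 - 3*exp(-2*c/3)/2


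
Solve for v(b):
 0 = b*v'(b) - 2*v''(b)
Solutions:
 v(b) = C1 + C2*erfi(b/2)


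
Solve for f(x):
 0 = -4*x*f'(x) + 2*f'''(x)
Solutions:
 f(x) = C1 + Integral(C2*airyai(2^(1/3)*x) + C3*airybi(2^(1/3)*x), x)


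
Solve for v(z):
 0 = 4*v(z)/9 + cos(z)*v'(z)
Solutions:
 v(z) = C1*(sin(z) - 1)^(2/9)/(sin(z) + 1)^(2/9)


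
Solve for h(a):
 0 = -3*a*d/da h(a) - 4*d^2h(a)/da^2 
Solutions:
 h(a) = C1 + C2*erf(sqrt(6)*a/4)


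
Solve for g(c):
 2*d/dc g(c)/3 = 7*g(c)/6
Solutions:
 g(c) = C1*exp(7*c/4)


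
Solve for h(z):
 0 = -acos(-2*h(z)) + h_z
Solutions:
 Integral(1/acos(-2*_y), (_y, h(z))) = C1 + z


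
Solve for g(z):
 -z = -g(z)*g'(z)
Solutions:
 g(z) = -sqrt(C1 + z^2)
 g(z) = sqrt(C1 + z^2)


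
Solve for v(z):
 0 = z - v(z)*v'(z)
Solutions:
 v(z) = -sqrt(C1 + z^2)
 v(z) = sqrt(C1 + z^2)


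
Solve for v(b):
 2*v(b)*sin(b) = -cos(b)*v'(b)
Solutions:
 v(b) = C1*cos(b)^2


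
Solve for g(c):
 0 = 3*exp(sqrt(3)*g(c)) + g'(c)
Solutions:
 g(c) = sqrt(3)*(2*log(1/(C1 + 3*c)) - log(3))/6


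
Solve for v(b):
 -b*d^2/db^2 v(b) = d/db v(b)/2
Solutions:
 v(b) = C1 + C2*sqrt(b)


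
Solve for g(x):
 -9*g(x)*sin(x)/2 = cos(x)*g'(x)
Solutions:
 g(x) = C1*cos(x)^(9/2)


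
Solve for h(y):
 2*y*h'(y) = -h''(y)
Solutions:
 h(y) = C1 + C2*erf(y)


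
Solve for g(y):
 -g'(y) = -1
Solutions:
 g(y) = C1 + y


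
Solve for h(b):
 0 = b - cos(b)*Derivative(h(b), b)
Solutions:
 h(b) = C1 + Integral(b/cos(b), b)


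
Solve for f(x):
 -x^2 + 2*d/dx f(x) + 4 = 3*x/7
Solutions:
 f(x) = C1 + x^3/6 + 3*x^2/28 - 2*x


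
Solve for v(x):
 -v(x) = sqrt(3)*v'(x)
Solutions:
 v(x) = C1*exp(-sqrt(3)*x/3)


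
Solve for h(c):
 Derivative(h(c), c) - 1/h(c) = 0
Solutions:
 h(c) = -sqrt(C1 + 2*c)
 h(c) = sqrt(C1 + 2*c)


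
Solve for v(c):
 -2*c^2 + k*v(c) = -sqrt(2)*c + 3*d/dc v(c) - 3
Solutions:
 v(c) = C1*exp(c*k/3) + 2*c^2/k - sqrt(2)*c/k + 12*c/k^2 - 3/k - 3*sqrt(2)/k^2 + 36/k^3


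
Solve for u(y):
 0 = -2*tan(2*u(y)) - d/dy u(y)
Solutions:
 u(y) = -asin(C1*exp(-4*y))/2 + pi/2
 u(y) = asin(C1*exp(-4*y))/2


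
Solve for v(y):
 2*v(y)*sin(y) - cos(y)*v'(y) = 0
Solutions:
 v(y) = C1/cos(y)^2


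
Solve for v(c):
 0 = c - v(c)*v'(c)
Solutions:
 v(c) = -sqrt(C1 + c^2)
 v(c) = sqrt(C1 + c^2)


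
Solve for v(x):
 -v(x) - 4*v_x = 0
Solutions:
 v(x) = C1*exp(-x/4)


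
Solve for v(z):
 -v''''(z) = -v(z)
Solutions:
 v(z) = C1*exp(-z) + C2*exp(z) + C3*sin(z) + C4*cos(z)


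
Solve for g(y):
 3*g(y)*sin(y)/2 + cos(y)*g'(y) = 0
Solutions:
 g(y) = C1*cos(y)^(3/2)


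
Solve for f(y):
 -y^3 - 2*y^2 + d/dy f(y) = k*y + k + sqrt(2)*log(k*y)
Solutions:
 f(y) = C1 + k*y^2/2 + y^4/4 + 2*y^3/3 + y*(k - sqrt(2)) + sqrt(2)*y*log(k*y)


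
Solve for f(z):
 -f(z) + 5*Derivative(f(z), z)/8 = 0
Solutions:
 f(z) = C1*exp(8*z/5)


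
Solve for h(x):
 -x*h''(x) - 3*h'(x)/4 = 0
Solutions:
 h(x) = C1 + C2*x^(1/4)


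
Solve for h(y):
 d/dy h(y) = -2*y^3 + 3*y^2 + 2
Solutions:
 h(y) = C1 - y^4/2 + y^3 + 2*y


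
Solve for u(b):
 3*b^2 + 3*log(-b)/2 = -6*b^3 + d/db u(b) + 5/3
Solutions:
 u(b) = C1 + 3*b^4/2 + b^3 + 3*b*log(-b)/2 - 19*b/6


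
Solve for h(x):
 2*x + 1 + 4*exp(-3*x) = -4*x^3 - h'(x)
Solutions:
 h(x) = C1 - x^4 - x^2 - x + 4*exp(-3*x)/3


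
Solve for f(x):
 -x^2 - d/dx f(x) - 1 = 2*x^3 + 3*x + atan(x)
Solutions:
 f(x) = C1 - x^4/2 - x^3/3 - 3*x^2/2 - x*atan(x) - x + log(x^2 + 1)/2


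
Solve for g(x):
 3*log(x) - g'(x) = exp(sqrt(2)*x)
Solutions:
 g(x) = C1 + 3*x*log(x) - 3*x - sqrt(2)*exp(sqrt(2)*x)/2


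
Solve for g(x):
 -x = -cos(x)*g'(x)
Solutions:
 g(x) = C1 + Integral(x/cos(x), x)


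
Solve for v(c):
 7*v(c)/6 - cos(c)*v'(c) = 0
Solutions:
 v(c) = C1*(sin(c) + 1)^(7/12)/(sin(c) - 1)^(7/12)


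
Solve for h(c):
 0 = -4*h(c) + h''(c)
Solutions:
 h(c) = C1*exp(-2*c) + C2*exp(2*c)


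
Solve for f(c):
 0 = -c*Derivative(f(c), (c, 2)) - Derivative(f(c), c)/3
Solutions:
 f(c) = C1 + C2*c^(2/3)


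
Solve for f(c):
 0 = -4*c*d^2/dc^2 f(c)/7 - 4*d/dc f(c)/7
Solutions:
 f(c) = C1 + C2*log(c)


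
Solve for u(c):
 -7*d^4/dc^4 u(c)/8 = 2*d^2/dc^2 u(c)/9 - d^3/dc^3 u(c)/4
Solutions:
 u(c) = C1 + C2*c + (C3*sin(sqrt(103)*c/21) + C4*cos(sqrt(103)*c/21))*exp(c/7)


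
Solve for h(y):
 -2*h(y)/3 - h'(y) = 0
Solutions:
 h(y) = C1*exp(-2*y/3)


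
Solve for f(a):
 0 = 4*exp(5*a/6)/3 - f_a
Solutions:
 f(a) = C1 + 8*exp(5*a/6)/5


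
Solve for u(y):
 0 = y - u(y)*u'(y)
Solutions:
 u(y) = -sqrt(C1 + y^2)
 u(y) = sqrt(C1 + y^2)


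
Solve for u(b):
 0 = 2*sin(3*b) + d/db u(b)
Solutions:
 u(b) = C1 + 2*cos(3*b)/3


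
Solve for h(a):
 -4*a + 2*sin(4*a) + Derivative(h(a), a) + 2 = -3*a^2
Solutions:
 h(a) = C1 - a^3 + 2*a^2 - 2*a + cos(4*a)/2


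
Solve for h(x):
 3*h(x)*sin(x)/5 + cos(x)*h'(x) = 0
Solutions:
 h(x) = C1*cos(x)^(3/5)


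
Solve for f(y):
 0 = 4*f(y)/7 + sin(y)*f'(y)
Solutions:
 f(y) = C1*(cos(y) + 1)^(2/7)/(cos(y) - 1)^(2/7)


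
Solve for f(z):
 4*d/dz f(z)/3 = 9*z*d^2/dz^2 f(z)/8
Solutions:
 f(z) = C1 + C2*z^(59/27)


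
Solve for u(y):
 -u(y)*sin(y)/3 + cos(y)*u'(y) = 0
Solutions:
 u(y) = C1/cos(y)^(1/3)


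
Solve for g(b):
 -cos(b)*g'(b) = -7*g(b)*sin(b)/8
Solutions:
 g(b) = C1/cos(b)^(7/8)


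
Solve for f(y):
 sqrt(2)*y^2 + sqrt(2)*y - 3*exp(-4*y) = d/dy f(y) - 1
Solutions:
 f(y) = C1 + sqrt(2)*y^3/3 + sqrt(2)*y^2/2 + y + 3*exp(-4*y)/4


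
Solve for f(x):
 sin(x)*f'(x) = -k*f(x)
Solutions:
 f(x) = C1*exp(k*(-log(cos(x) - 1) + log(cos(x) + 1))/2)


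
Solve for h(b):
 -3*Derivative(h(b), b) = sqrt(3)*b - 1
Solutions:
 h(b) = C1 - sqrt(3)*b^2/6 + b/3


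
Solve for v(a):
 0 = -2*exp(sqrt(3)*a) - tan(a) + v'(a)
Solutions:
 v(a) = C1 + 2*sqrt(3)*exp(sqrt(3)*a)/3 - log(cos(a))


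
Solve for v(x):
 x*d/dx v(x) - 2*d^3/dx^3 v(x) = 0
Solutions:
 v(x) = C1 + Integral(C2*airyai(2^(2/3)*x/2) + C3*airybi(2^(2/3)*x/2), x)


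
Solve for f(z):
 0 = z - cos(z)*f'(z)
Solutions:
 f(z) = C1 + Integral(z/cos(z), z)


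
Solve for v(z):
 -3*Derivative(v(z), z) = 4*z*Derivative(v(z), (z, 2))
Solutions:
 v(z) = C1 + C2*z^(1/4)


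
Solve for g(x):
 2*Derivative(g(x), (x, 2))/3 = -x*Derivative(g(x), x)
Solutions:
 g(x) = C1 + C2*erf(sqrt(3)*x/2)


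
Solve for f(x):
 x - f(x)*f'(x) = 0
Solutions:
 f(x) = -sqrt(C1 + x^2)
 f(x) = sqrt(C1 + x^2)


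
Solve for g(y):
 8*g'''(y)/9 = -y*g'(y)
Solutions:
 g(y) = C1 + Integral(C2*airyai(-3^(2/3)*y/2) + C3*airybi(-3^(2/3)*y/2), y)


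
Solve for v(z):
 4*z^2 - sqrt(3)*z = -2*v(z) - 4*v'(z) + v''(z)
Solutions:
 v(z) = C1*exp(z*(2 - sqrt(6))) + C2*exp(z*(2 + sqrt(6))) - 2*z^2 + sqrt(3)*z/2 + 8*z - 18 - sqrt(3)


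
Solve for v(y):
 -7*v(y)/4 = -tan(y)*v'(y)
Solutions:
 v(y) = C1*sin(y)^(7/4)


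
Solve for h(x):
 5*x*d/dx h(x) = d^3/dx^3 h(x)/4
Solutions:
 h(x) = C1 + Integral(C2*airyai(20^(1/3)*x) + C3*airybi(20^(1/3)*x), x)


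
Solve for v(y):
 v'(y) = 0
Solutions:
 v(y) = C1


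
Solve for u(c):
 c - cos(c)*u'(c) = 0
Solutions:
 u(c) = C1 + Integral(c/cos(c), c)


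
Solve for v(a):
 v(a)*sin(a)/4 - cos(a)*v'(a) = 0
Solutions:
 v(a) = C1/cos(a)^(1/4)


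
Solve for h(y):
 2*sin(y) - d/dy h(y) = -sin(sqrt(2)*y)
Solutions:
 h(y) = C1 - 2*cos(y) - sqrt(2)*cos(sqrt(2)*y)/2


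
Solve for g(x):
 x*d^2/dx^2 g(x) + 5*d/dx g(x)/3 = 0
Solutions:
 g(x) = C1 + C2/x^(2/3)


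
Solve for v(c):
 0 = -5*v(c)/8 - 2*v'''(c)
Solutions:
 v(c) = C3*exp(-2^(2/3)*5^(1/3)*c/4) + (C1*sin(2^(2/3)*sqrt(3)*5^(1/3)*c/8) + C2*cos(2^(2/3)*sqrt(3)*5^(1/3)*c/8))*exp(2^(2/3)*5^(1/3)*c/8)


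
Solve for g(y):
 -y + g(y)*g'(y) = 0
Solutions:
 g(y) = -sqrt(C1 + y^2)
 g(y) = sqrt(C1 + y^2)


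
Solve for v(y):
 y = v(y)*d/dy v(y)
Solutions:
 v(y) = -sqrt(C1 + y^2)
 v(y) = sqrt(C1 + y^2)


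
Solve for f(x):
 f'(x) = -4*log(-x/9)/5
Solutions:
 f(x) = C1 - 4*x*log(-x)/5 + 4*x*(1 + 2*log(3))/5


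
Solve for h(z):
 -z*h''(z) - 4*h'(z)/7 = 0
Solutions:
 h(z) = C1 + C2*z^(3/7)


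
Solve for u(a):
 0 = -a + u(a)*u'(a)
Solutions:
 u(a) = -sqrt(C1 + a^2)
 u(a) = sqrt(C1 + a^2)


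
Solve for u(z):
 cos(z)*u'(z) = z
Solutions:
 u(z) = C1 + Integral(z/cos(z), z)


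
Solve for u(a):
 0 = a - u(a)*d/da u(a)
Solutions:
 u(a) = -sqrt(C1 + a^2)
 u(a) = sqrt(C1 + a^2)


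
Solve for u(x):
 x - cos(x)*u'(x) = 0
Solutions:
 u(x) = C1 + Integral(x/cos(x), x)


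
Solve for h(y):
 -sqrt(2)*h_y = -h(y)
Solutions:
 h(y) = C1*exp(sqrt(2)*y/2)


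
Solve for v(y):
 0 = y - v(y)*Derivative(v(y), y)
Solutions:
 v(y) = -sqrt(C1 + y^2)
 v(y) = sqrt(C1 + y^2)


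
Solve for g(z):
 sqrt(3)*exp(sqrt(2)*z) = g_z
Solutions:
 g(z) = C1 + sqrt(6)*exp(sqrt(2)*z)/2


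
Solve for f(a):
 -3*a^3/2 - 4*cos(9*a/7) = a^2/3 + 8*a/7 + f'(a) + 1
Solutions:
 f(a) = C1 - 3*a^4/8 - a^3/9 - 4*a^2/7 - a - 28*sin(9*a/7)/9


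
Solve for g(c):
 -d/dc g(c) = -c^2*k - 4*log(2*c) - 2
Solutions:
 g(c) = C1 + c^3*k/3 + 4*c*log(c) - 2*c + c*log(16)


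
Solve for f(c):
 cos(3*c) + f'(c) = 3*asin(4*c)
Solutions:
 f(c) = C1 + 3*c*asin(4*c) + 3*sqrt(1 - 16*c^2)/4 - sin(3*c)/3


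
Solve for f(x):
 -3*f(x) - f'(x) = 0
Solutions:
 f(x) = C1*exp(-3*x)


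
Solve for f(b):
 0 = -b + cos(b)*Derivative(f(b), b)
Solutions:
 f(b) = C1 + Integral(b/cos(b), b)


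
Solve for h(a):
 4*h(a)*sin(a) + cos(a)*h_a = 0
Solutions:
 h(a) = C1*cos(a)^4


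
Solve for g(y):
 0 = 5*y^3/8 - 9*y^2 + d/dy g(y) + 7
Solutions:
 g(y) = C1 - 5*y^4/32 + 3*y^3 - 7*y


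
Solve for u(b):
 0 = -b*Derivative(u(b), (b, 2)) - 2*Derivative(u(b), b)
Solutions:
 u(b) = C1 + C2/b


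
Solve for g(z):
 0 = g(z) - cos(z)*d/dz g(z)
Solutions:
 g(z) = C1*sqrt(sin(z) + 1)/sqrt(sin(z) - 1)


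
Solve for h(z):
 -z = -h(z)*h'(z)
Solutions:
 h(z) = -sqrt(C1 + z^2)
 h(z) = sqrt(C1 + z^2)


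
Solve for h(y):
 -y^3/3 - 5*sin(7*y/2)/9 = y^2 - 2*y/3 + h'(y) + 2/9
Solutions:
 h(y) = C1 - y^4/12 - y^3/3 + y^2/3 - 2*y/9 + 10*cos(7*y/2)/63


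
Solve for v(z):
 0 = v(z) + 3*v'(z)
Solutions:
 v(z) = C1*exp(-z/3)


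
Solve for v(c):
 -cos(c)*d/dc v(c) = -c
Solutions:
 v(c) = C1 + Integral(c/cos(c), c)


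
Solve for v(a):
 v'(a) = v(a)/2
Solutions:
 v(a) = C1*exp(a/2)


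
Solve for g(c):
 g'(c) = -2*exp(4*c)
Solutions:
 g(c) = C1 - exp(4*c)/2


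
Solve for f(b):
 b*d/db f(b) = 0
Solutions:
 f(b) = C1


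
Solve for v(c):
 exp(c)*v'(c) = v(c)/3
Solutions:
 v(c) = C1*exp(-exp(-c)/3)


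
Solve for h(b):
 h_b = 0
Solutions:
 h(b) = C1


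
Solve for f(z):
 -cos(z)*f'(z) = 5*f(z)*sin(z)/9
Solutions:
 f(z) = C1*cos(z)^(5/9)


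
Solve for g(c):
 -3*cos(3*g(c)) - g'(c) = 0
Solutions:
 g(c) = -asin((C1 + exp(18*c))/(C1 - exp(18*c)))/3 + pi/3
 g(c) = asin((C1 + exp(18*c))/(C1 - exp(18*c)))/3


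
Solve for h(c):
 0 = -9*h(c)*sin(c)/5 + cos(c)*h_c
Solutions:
 h(c) = C1/cos(c)^(9/5)


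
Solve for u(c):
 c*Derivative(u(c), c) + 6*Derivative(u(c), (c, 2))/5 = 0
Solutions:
 u(c) = C1 + C2*erf(sqrt(15)*c/6)


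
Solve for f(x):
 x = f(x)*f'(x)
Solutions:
 f(x) = -sqrt(C1 + x^2)
 f(x) = sqrt(C1 + x^2)


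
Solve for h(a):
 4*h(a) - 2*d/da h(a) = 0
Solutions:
 h(a) = C1*exp(2*a)


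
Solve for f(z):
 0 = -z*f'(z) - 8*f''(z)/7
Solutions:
 f(z) = C1 + C2*erf(sqrt(7)*z/4)


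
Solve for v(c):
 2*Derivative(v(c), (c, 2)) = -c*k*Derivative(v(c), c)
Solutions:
 v(c) = Piecewise((-sqrt(pi)*C1*erf(c*sqrt(k)/2)/sqrt(k) - C2, (k > 0) | (k < 0)), (-C1*c - C2, True))


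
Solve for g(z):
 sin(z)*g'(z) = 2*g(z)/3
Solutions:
 g(z) = C1*(cos(z) - 1)^(1/3)/(cos(z) + 1)^(1/3)


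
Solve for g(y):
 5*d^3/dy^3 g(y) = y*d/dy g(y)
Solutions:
 g(y) = C1 + Integral(C2*airyai(5^(2/3)*y/5) + C3*airybi(5^(2/3)*y/5), y)


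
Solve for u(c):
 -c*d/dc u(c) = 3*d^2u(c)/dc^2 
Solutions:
 u(c) = C1 + C2*erf(sqrt(6)*c/6)


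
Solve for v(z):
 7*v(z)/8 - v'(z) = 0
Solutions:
 v(z) = C1*exp(7*z/8)


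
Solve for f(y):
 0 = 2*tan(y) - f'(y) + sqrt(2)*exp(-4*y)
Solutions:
 f(y) = C1 + log(tan(y)^2 + 1) - sqrt(2)*exp(-4*y)/4


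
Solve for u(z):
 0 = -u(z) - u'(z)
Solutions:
 u(z) = C1*exp(-z)


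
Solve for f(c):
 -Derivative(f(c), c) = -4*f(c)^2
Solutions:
 f(c) = -1/(C1 + 4*c)


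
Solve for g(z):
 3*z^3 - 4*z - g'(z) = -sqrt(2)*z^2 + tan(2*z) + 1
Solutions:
 g(z) = C1 + 3*z^4/4 + sqrt(2)*z^3/3 - 2*z^2 - z + log(cos(2*z))/2


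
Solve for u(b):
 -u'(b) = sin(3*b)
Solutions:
 u(b) = C1 + cos(3*b)/3


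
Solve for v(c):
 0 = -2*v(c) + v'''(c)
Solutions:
 v(c) = C3*exp(2^(1/3)*c) + (C1*sin(2^(1/3)*sqrt(3)*c/2) + C2*cos(2^(1/3)*sqrt(3)*c/2))*exp(-2^(1/3)*c/2)


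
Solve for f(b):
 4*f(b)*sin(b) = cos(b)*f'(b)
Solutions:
 f(b) = C1/cos(b)^4


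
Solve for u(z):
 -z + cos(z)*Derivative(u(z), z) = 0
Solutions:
 u(z) = C1 + Integral(z/cos(z), z)


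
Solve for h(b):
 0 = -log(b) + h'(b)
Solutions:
 h(b) = C1 + b*log(b) - b


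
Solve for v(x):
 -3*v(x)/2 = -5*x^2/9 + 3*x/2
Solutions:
 v(x) = x*(10*x - 27)/27


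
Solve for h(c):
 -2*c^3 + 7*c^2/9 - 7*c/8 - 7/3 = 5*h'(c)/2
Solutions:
 h(c) = C1 - c^4/5 + 14*c^3/135 - 7*c^2/40 - 14*c/15


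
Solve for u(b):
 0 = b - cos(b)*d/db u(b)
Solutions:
 u(b) = C1 + Integral(b/cos(b), b)


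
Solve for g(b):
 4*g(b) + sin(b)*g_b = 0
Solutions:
 g(b) = C1*(cos(b)^2 + 2*cos(b) + 1)/(cos(b)^2 - 2*cos(b) + 1)


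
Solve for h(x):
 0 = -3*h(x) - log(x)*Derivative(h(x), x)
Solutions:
 h(x) = C1*exp(-3*li(x))


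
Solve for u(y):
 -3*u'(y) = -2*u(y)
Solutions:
 u(y) = C1*exp(2*y/3)


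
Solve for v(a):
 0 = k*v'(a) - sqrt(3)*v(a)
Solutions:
 v(a) = C1*exp(sqrt(3)*a/k)


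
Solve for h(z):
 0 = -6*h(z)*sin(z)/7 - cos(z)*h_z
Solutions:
 h(z) = C1*cos(z)^(6/7)


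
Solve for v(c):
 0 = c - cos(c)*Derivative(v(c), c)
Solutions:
 v(c) = C1 + Integral(c/cos(c), c)


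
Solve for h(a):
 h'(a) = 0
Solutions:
 h(a) = C1


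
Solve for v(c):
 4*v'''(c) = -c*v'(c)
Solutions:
 v(c) = C1 + Integral(C2*airyai(-2^(1/3)*c/2) + C3*airybi(-2^(1/3)*c/2), c)


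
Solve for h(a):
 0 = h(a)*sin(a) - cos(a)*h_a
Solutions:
 h(a) = C1/cos(a)


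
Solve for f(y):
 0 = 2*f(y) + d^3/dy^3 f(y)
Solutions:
 f(y) = C3*exp(-2^(1/3)*y) + (C1*sin(2^(1/3)*sqrt(3)*y/2) + C2*cos(2^(1/3)*sqrt(3)*y/2))*exp(2^(1/3)*y/2)


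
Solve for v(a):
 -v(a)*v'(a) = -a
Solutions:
 v(a) = -sqrt(C1 + a^2)
 v(a) = sqrt(C1 + a^2)


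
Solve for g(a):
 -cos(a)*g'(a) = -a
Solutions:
 g(a) = C1 + Integral(a/cos(a), a)


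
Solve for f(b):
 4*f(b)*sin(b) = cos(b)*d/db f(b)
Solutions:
 f(b) = C1/cos(b)^4


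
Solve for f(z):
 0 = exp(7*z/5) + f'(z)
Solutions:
 f(z) = C1 - 5*exp(7*z/5)/7


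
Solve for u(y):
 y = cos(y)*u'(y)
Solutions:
 u(y) = C1 + Integral(y/cos(y), y)


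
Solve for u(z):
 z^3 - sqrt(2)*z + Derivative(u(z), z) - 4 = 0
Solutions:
 u(z) = C1 - z^4/4 + sqrt(2)*z^2/2 + 4*z


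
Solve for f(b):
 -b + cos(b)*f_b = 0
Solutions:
 f(b) = C1 + Integral(b/cos(b), b)


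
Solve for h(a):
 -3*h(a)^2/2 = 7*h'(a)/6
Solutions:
 h(a) = 7/(C1 + 9*a)


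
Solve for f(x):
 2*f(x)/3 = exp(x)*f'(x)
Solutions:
 f(x) = C1*exp(-2*exp(-x)/3)


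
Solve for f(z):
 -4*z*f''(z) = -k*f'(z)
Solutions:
 f(z) = C1 + z^(re(k)/4 + 1)*(C2*sin(log(z)*Abs(im(k))/4) + C3*cos(log(z)*im(k)/4))


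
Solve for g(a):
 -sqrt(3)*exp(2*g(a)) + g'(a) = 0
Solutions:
 g(a) = log(-sqrt(-1/(C1 + sqrt(3)*a))) - log(2)/2
 g(a) = log(-1/(C1 + sqrt(3)*a))/2 - log(2)/2


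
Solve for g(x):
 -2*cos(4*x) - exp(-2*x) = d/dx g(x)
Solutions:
 g(x) = C1 - sin(4*x)/2 + exp(-2*x)/2


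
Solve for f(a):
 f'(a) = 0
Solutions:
 f(a) = C1


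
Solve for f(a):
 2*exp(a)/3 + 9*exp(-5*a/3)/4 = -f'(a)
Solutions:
 f(a) = C1 - 2*exp(a)/3 + 27*exp(-5*a/3)/20


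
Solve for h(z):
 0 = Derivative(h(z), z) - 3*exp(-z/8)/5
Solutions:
 h(z) = C1 - 24*exp(-z/8)/5


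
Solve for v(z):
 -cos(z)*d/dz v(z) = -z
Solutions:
 v(z) = C1 + Integral(z/cos(z), z)


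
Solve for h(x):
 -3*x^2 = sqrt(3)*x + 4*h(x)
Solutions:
 h(x) = x*(-3*x - sqrt(3))/4


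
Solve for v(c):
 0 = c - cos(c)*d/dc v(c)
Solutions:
 v(c) = C1 + Integral(c/cos(c), c)


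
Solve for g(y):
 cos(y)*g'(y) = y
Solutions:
 g(y) = C1 + Integral(y/cos(y), y)


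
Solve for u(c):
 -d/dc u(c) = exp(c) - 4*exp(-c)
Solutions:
 u(c) = C1 - exp(c) - 4*exp(-c)


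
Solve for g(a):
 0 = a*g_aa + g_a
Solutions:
 g(a) = C1 + C2*log(a)


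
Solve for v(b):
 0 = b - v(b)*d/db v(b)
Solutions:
 v(b) = -sqrt(C1 + b^2)
 v(b) = sqrt(C1 + b^2)


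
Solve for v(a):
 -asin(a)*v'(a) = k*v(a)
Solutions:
 v(a) = C1*exp(-k*Integral(1/asin(a), a))


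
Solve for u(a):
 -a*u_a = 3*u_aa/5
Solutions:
 u(a) = C1 + C2*erf(sqrt(30)*a/6)


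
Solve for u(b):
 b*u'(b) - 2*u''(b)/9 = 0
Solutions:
 u(b) = C1 + C2*erfi(3*b/2)


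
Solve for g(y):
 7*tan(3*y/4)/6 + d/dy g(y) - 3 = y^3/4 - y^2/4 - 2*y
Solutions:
 g(y) = C1 + y^4/16 - y^3/12 - y^2 + 3*y + 14*log(cos(3*y/4))/9


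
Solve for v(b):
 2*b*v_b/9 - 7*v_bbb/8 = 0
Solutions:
 v(b) = C1 + Integral(C2*airyai(2*294^(1/3)*b/21) + C3*airybi(2*294^(1/3)*b/21), b)


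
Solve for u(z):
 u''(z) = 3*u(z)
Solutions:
 u(z) = C1*exp(-sqrt(3)*z) + C2*exp(sqrt(3)*z)


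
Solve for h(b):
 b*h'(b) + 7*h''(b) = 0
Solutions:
 h(b) = C1 + C2*erf(sqrt(14)*b/14)


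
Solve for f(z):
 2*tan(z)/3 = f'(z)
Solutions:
 f(z) = C1 - 2*log(cos(z))/3


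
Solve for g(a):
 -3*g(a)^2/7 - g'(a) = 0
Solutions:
 g(a) = 7/(C1 + 3*a)


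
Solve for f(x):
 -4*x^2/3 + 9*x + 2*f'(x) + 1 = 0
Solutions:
 f(x) = C1 + 2*x^3/9 - 9*x^2/4 - x/2


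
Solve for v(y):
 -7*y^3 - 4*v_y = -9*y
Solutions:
 v(y) = C1 - 7*y^4/16 + 9*y^2/8


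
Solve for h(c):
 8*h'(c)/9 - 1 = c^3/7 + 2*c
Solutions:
 h(c) = C1 + 9*c^4/224 + 9*c^2/8 + 9*c/8


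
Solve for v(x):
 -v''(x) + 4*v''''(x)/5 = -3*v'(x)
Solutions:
 v(x) = C1 + C2*exp(15^(1/3)*x*(15^(1/3)/(sqrt(714) + 27)^(1/3) + (sqrt(714) + 27)^(1/3))/12)*sin(3^(1/6)*5^(1/3)*x*(-3^(2/3)*(sqrt(714) + 27)^(1/3) + 3*5^(1/3)/(sqrt(714) + 27)^(1/3))/12) + C3*exp(15^(1/3)*x*(15^(1/3)/(sqrt(714) + 27)^(1/3) + (sqrt(714) + 27)^(1/3))/12)*cos(3^(1/6)*5^(1/3)*x*(-3^(2/3)*(sqrt(714) + 27)^(1/3) + 3*5^(1/3)/(sqrt(714) + 27)^(1/3))/12) + C4*exp(-15^(1/3)*x*(15^(1/3)/(sqrt(714) + 27)^(1/3) + (sqrt(714) + 27)^(1/3))/6)


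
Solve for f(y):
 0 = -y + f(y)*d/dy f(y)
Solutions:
 f(y) = -sqrt(C1 + y^2)
 f(y) = sqrt(C1 + y^2)


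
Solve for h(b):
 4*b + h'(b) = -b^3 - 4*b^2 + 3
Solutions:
 h(b) = C1 - b^4/4 - 4*b^3/3 - 2*b^2 + 3*b


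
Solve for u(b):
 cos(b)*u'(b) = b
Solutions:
 u(b) = C1 + Integral(b/cos(b), b)


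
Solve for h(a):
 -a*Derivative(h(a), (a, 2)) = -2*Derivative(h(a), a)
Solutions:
 h(a) = C1 + C2*a^3


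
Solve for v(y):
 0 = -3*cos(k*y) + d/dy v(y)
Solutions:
 v(y) = C1 + 3*sin(k*y)/k


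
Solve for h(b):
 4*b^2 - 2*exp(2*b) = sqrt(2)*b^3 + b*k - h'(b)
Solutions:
 h(b) = C1 + sqrt(2)*b^4/4 - 4*b^3/3 + b^2*k/2 + exp(2*b)


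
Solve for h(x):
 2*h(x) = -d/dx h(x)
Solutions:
 h(x) = C1*exp(-2*x)


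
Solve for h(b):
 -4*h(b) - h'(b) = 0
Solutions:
 h(b) = C1*exp(-4*b)


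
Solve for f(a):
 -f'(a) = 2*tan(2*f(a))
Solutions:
 f(a) = -asin(C1*exp(-4*a))/2 + pi/2
 f(a) = asin(C1*exp(-4*a))/2


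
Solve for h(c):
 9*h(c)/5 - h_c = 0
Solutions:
 h(c) = C1*exp(9*c/5)


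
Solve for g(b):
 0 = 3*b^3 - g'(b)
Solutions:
 g(b) = C1 + 3*b^4/4


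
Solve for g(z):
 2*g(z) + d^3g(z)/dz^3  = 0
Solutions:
 g(z) = C3*exp(-2^(1/3)*z) + (C1*sin(2^(1/3)*sqrt(3)*z/2) + C2*cos(2^(1/3)*sqrt(3)*z/2))*exp(2^(1/3)*z/2)


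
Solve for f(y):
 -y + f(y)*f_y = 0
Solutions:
 f(y) = -sqrt(C1 + y^2)
 f(y) = sqrt(C1 + y^2)


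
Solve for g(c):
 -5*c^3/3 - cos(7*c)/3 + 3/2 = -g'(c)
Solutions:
 g(c) = C1 + 5*c^4/12 - 3*c/2 + sin(7*c)/21


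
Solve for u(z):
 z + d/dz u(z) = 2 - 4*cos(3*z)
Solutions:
 u(z) = C1 - z^2/2 + 2*z - 4*sin(3*z)/3


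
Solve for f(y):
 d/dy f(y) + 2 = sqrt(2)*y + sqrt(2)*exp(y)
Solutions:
 f(y) = C1 + sqrt(2)*y^2/2 - 2*y + sqrt(2)*exp(y)


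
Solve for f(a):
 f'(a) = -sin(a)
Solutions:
 f(a) = C1 + cos(a)


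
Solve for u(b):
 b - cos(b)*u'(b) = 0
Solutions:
 u(b) = C1 + Integral(b/cos(b), b)


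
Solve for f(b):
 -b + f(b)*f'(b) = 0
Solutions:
 f(b) = -sqrt(C1 + b^2)
 f(b) = sqrt(C1 + b^2)


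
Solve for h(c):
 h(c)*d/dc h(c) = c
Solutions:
 h(c) = -sqrt(C1 + c^2)
 h(c) = sqrt(C1 + c^2)


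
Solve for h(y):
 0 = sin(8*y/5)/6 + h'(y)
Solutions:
 h(y) = C1 + 5*cos(8*y/5)/48


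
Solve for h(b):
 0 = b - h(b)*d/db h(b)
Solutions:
 h(b) = -sqrt(C1 + b^2)
 h(b) = sqrt(C1 + b^2)


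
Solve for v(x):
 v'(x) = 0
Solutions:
 v(x) = C1


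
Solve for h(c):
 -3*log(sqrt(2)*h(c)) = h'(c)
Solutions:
 2*Integral(1/(2*log(_y) + log(2)), (_y, h(c)))/3 = C1 - c


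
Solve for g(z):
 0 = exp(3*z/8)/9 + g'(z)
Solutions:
 g(z) = C1 - 8*exp(3*z/8)/27


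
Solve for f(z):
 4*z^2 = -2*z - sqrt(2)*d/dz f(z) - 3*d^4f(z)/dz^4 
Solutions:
 f(z) = C1 + C4*exp(-2^(1/6)*3^(2/3)*z/3) - 2*sqrt(2)*z^3/3 - sqrt(2)*z^2/2 + (C2*sin(6^(1/6)*z/2) + C3*cos(6^(1/6)*z/2))*exp(2^(1/6)*3^(2/3)*z/6)


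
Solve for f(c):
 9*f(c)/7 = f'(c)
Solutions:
 f(c) = C1*exp(9*c/7)


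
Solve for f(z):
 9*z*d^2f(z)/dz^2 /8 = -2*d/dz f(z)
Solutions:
 f(z) = C1 + C2/z^(7/9)


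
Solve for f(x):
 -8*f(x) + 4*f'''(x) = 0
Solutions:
 f(x) = C3*exp(2^(1/3)*x) + (C1*sin(2^(1/3)*sqrt(3)*x/2) + C2*cos(2^(1/3)*sqrt(3)*x/2))*exp(-2^(1/3)*x/2)


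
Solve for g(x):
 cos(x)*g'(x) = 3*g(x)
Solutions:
 g(x) = C1*(sin(x) + 1)^(3/2)/(sin(x) - 1)^(3/2)


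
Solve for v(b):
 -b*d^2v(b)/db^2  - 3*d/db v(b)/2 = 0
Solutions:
 v(b) = C1 + C2/sqrt(b)


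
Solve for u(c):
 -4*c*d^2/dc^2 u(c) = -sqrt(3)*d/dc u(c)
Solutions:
 u(c) = C1 + C2*c^(sqrt(3)/4 + 1)


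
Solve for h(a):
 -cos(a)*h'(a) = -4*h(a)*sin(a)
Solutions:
 h(a) = C1/cos(a)^4


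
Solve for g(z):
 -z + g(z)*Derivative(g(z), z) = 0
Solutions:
 g(z) = -sqrt(C1 + z^2)
 g(z) = sqrt(C1 + z^2)


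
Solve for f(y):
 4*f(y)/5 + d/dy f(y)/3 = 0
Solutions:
 f(y) = C1*exp(-12*y/5)


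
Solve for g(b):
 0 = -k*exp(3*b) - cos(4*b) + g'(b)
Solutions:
 g(b) = C1 + k*exp(3*b)/3 + sin(4*b)/4


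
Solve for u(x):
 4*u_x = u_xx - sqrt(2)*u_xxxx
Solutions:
 u(x) = C1 + C2*exp(3^(1/3)*x*(sqrt(2)*3^(1/3)/(sqrt(3)*sqrt(216 - sqrt(2))/2 + 9*sqrt(2))^(1/3) + 2*(sqrt(3)*sqrt(216 - sqrt(2))/2 + 9*sqrt(2))^(1/3))/12)*sin(x*(-3*sqrt(6)/(3*sqrt(3)*sqrt(216 - sqrt(2))/2 + 27*sqrt(2))^(1/3) + 2*sqrt(3)*(3*sqrt(3)*sqrt(216 - sqrt(2))/2 + 27*sqrt(2))^(1/3))/12) + C3*exp(3^(1/3)*x*(sqrt(2)*3^(1/3)/(sqrt(3)*sqrt(216 - sqrt(2))/2 + 9*sqrt(2))^(1/3) + 2*(sqrt(3)*sqrt(216 - sqrt(2))/2 + 9*sqrt(2))^(1/3))/12)*cos(x*(-3*sqrt(6)/(3*sqrt(3)*sqrt(216 - sqrt(2))/2 + 27*sqrt(2))^(1/3) + 2*sqrt(3)*(3*sqrt(3)*sqrt(216 - sqrt(2))/2 + 27*sqrt(2))^(1/3))/12) + C4*exp(-3^(1/3)*x*(sqrt(2)*3^(1/3)/(sqrt(3)*sqrt(216 - sqrt(2))/2 + 9*sqrt(2))^(1/3) + 2*(sqrt(3)*sqrt(216 - sqrt(2))/2 + 9*sqrt(2))^(1/3))/6)


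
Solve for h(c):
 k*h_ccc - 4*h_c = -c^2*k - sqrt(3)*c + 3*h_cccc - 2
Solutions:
 h(c) = C1 + C2*exp(c*(-k^2/(-k^3/27 + sqrt(-k^6 + (486 - k^3)^2)/27 + 18)^(1/3) + 3*k - 9*(-k^3/27 + sqrt(-k^6 + (486 - k^3)^2)/27 + 18)^(1/3))/27) + C3*exp(c*(-4*k^2/((-1 + sqrt(3)*I)*(-k^3/27 + sqrt(-k^6 + (486 - k^3)^2)/27 + 18)^(1/3)) + 6*k + 9*(-k^3/27 + sqrt(-k^6 + (486 - k^3)^2)/27 + 18)^(1/3) - 9*sqrt(3)*I*(-k^3/27 + sqrt(-k^6 + (486 - k^3)^2)/27 + 18)^(1/3))/54) + C4*exp(c*(4*k^2/((1 + sqrt(3)*I)*(-k^3/27 + sqrt(-k^6 + (486 - k^3)^2)/27 + 18)^(1/3)) + 6*k + 9*(-k^3/27 + sqrt(-k^6 + (486 - k^3)^2)/27 + 18)^(1/3) + 9*sqrt(3)*I*(-k^3/27 + sqrt(-k^6 + (486 - k^3)^2)/27 + 18)^(1/3))/54) + c^3*k/12 + sqrt(3)*c^2/8 + c*k^2/8 + c/2


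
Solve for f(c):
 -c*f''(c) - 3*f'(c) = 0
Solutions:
 f(c) = C1 + C2/c^2


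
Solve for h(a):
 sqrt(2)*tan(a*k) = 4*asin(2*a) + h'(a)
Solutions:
 h(a) = C1 - 4*a*asin(2*a) - 2*sqrt(1 - 4*a^2) + sqrt(2)*Piecewise((-log(cos(a*k))/k, Ne(k, 0)), (0, True))


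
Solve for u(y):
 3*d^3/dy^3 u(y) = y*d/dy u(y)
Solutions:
 u(y) = C1 + Integral(C2*airyai(3^(2/3)*y/3) + C3*airybi(3^(2/3)*y/3), y)
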